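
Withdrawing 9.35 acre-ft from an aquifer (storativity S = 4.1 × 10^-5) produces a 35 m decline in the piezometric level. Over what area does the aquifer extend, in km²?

A ≈ 8.04 km²

ΔV = 9.35 acre-ft = 11530 m³
A = ΔV / (S × Δh) = 11530 / (4.1 × 10^-5 × 35) = 8.037 × 10^6 m²
A = 8.037 × 10^6 m² = 8.037 km²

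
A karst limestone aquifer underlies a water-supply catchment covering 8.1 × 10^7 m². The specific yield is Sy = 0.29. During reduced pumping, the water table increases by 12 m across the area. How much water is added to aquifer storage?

ΔV = Sy × A × Δh = 0.29 × 8.1 × 10^7 m² × 12 m = 2.819 × 10^8 m³

ΔV ≈ 2.82 × 10^8 m³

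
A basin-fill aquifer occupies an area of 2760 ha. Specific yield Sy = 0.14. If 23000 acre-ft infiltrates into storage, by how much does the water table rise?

A = 2760 ha = 2.76 × 10^7 m²
ΔV = 23000 acre-ft = 2.837 × 10^7 m³
Δh = ΔV / (Sy × A) = 2.837 × 10^7 m³ / (0.14 × 2.76 × 10^7 m²) = 7.342 m

Δh ≈ 7.34 m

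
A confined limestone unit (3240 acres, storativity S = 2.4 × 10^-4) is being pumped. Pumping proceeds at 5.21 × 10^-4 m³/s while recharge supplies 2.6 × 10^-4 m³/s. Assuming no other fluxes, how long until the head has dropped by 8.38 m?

t ≈ 1170 days

A = 3240 acres = 1.311 × 10^7 m²
ΔV = S × A × Δh = 2.4 × 10^-4 × 1.311 × 10^7 × 8.38 = 26370 m³
Net withdrawal = 5.21 × 10^-4 − 2.6 × 10^-4 = 2.61 × 10^-4 m³/s = 22.55 m³/d
t = ΔV / Q = 26370 m³ / 22.55 m³/d = 1169 d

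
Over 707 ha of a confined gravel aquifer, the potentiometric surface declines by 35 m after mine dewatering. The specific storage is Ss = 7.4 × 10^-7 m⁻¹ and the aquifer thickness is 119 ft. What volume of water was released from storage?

b = 119 ft = 36.27 m
S = Ss × b = 7.4 × 10^-7 m⁻¹ × 36.27 m = 2.684 × 10^-5
A = 707 ha = 7.07 × 10^6 m²
ΔV = S × A × Δh = 2.684 × 10^-5 × 7.07 × 10^6 m² × 35 m = 6642 m³

ΔV ≈ 6640 m³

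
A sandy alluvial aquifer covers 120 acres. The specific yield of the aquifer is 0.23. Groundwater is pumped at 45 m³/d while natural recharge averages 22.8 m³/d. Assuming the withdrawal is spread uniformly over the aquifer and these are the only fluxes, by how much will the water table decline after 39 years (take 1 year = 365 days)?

A = 120 acres = 4.856 × 10^5 m²
Net abstraction = 45 − 22.8 = 22.2 m³/d
t = 39 years = 14240 d
ΔV = Q × t = 22.2 m³/d × 14240 d = 3.16 × 10^5 m³
Δh = ΔV / (Sy × A) = 3.16 × 10^5 / (0.23 × 4.856 × 10^5) = 2.829 m

Δh ≈ 2.83 m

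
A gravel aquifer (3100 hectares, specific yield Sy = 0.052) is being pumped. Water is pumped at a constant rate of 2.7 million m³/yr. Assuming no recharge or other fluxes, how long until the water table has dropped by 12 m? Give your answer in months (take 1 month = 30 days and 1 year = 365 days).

t ≈ 87.2 months

A = 3100 hectares = 3.1 × 10^7 m²
ΔV = Sy × A × Δh = 0.052 × 3.1 × 10^7 × 12 = 1.934 × 10^7 m³
Q = 2.7 million m³/yr = 7397 m³/d
t = ΔV / Q = 1.934 × 10^7 m³ / 7397 m³/d = 2615 d
t = 2615 d ≈ 87.17 months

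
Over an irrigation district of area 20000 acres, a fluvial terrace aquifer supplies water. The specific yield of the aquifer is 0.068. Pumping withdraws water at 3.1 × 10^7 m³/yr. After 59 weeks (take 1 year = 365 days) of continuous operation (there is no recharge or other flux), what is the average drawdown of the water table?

Δh ≈ 6.37 m

A = 20000 acres = 8.094 × 10^7 m²
Q = 3.1 × 10^7 m³/yr = 84930 m³/d
t = 59 weeks = 413 d
ΔV = Q × t = 84930 m³/d × 413 d = 3.508 × 10^7 m³
Δh = ΔV / (Sy × A) = 3.508 × 10^7 / (0.068 × 8.094 × 10^7) = 6.373 m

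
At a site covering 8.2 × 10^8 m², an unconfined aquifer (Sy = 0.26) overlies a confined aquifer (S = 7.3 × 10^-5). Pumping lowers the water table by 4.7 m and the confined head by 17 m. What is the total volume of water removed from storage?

Unconfined: ΔV_u = Sy × A × Δh_u = 0.26 × 8.2 × 10^8 × 4.7 = 1.002 × 10^9 m³
Confined: ΔV_c = S × A × Δh_c = 7.3 × 10^-5 × 8.2 × 10^8 × 17 = 1.018 × 10^6 m³
Total ΔV = 1.002 × 10^9 + 1.018 × 10^6 = 1.003 × 10^9 m³

ΔV ≈ 1 × 10^9 m³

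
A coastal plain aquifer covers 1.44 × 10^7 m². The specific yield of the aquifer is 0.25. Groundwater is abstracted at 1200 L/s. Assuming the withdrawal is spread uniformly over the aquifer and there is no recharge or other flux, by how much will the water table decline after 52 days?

Δh ≈ 1.5 m

Q = 1200 L/s = 1.037 × 10^5 m³/d
ΔV = Q × t = 1.037 × 10^5 m³/d × 52 d = 5.391 × 10^6 m³
Δh = ΔV / (Sy × A) = 5.391 × 10^6 / (0.25 × 1.44 × 10^7) = 1.498 m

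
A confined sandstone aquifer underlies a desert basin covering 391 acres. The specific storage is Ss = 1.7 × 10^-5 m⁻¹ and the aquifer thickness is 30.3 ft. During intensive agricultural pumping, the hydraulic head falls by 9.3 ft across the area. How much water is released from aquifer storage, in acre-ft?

ΔV ≈ 0.571 acre-ft

b = 30.3 ft = 9.235 m
S = Ss × b = 1.7 × 10^-5 m⁻¹ × 9.235 m = 1.57 × 10^-4
A = 391 acres = 1.582 × 10^6 m²
Δh = 9.3 ft = 2.835 m
ΔV = S × A × Δh = 1.57 × 10^-4 × 1.582 × 10^6 m² × 2.835 m = 704.2 m³
ΔV = 704.2 m³ = 0.5709 acre-ft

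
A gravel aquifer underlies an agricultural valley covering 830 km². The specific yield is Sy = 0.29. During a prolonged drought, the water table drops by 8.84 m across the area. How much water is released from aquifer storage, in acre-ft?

A = 830 km² = 8.3 × 10^8 m²
ΔV = Sy × A × Δh = 0.29 × 8.3 × 10^8 m² × 8.84 m = 2.128 × 10^9 m³
ΔV = 2.128 × 10^9 m³ = 1.725 × 10^6 acre-ft

ΔV ≈ 1.73 × 10^6 acre-ft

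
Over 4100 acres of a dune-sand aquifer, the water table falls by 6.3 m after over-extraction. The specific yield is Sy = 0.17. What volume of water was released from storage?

A = 4100 acres = 1.659 × 10^7 m²
ΔV = Sy × A × Δh = 0.17 × 1.659 × 10^7 m² × 6.3 m = 1.777 × 10^7 m³

ΔV ≈ 1.78 × 10^7 m³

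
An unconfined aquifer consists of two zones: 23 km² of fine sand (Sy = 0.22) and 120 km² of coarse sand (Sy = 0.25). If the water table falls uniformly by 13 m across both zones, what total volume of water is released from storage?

ΔV ≈ 4.56 × 10^8 m³

A₁ = 23 km² = 2.3 × 10^7 m²; A₂ = 120 km² = 1.2 × 10^8 m²
ΔV₁ = 0.22 × 2.3 × 10^7 × 13 = 6.578 × 10^7 m³
ΔV₂ = 0.25 × 1.2 × 10^8 × 13 = 3.9 × 10^8 m³
ΔV = ΔV₁ + ΔV₂ = 4.558 × 10^8 m³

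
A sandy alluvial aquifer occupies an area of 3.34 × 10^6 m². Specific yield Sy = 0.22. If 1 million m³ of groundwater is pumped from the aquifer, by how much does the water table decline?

ΔV = 1 million m³ = 1 × 10^6 m³
Δh = ΔV / (Sy × A) = 1 × 10^6 m³ / (0.22 × 3.34 × 10^6 m²) = 1.361 m

Δh ≈ 1.36 m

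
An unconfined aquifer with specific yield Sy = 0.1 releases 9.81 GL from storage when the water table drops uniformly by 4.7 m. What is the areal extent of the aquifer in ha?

ΔV = 9.81 GL = 9.81 × 10^6 m³
A = ΔV / (Sy × Δh) = 9.81 × 10^6 / (0.1 × 4.7) = 2.087 × 10^7 m²
A = 2.087 × 10^7 m² = 2087 ha

A ≈ 2090 ha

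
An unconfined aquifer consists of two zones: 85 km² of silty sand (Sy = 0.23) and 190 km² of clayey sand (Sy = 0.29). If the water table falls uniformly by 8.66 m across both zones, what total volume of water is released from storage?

ΔV ≈ 6.46 × 10^8 m³

A₁ = 85 km² = 8.5 × 10^7 m²; A₂ = 190 km² = 1.9 × 10^8 m²
ΔV₁ = 0.23 × 8.5 × 10^7 × 8.66 = 1.693 × 10^8 m³
ΔV₂ = 0.29 × 1.9 × 10^8 × 8.66 = 4.772 × 10^8 m³
ΔV = ΔV₁ + ΔV₂ = 6.465 × 10^8 m³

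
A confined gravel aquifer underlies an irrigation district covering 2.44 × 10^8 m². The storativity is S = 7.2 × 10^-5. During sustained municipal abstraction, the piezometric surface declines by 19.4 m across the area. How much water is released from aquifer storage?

ΔV ≈ 3.41 × 10^5 m³

ΔV = S × A × Δh = 7.2 × 10^-5 × 2.44 × 10^8 m² × 19.4 m = 3.408 × 10^5 m³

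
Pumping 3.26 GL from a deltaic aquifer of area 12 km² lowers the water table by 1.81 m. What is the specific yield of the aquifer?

A = 12 km² = 1.2 × 10^7 m²
ΔV = 3.26 GL = 3.26 × 10^6 m³
Sy = ΔV / (A × Δh) = 3.26 × 10^6 m³ / (1.2 × 10^7 m² × 1.81 m) = 0.1501

Sy ≈ 0.15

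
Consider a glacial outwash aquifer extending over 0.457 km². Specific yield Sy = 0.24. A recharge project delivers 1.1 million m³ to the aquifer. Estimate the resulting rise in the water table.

Δh ≈ 10 m

A = 0.457 km² = 4.57 × 10^5 m²
ΔV = 1.1 million m³ = 1.1 × 10^6 m³
Δh = ΔV / (Sy × A) = 1.1 × 10^6 m³ / (0.24 × 4.57 × 10^5 m²) = 10.03 m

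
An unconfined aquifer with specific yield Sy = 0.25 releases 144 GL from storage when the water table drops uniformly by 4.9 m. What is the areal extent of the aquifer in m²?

A ≈ 1.18 × 10^8 m²

ΔV = 144 GL = 1.44 × 10^8 m³
A = ΔV / (Sy × Δh) = 1.44 × 10^8 / (0.25 × 4.9) = 1.176 × 10^8 m²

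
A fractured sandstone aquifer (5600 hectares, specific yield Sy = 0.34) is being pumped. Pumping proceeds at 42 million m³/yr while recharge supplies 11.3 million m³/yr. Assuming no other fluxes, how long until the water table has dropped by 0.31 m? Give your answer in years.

t ≈ 0.192 years

A = 5600 hectares = 5.6 × 10^7 m²
ΔV = Sy × A × Δh = 0.34 × 5.6 × 10^7 × 0.31 = 5.902 × 10^6 m³
Net withdrawal = 42 − 11.3 = 30.7 million m³/yr = 84110 m³/d
t = ΔV / Q = 5.902 × 10^6 m³ / 84110 m³/d = 70.18 d
t = 70.18 d ≈ 0.1923 years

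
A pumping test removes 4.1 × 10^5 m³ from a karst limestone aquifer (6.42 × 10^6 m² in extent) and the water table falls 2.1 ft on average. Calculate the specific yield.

Sy ≈ 0.1

Δh = 2.1 ft = 0.6401 m
Sy = ΔV / (A × Δh) = 4.1 × 10^5 m³ / (6.42 × 10^6 m² × 0.6401 m) = 0.09977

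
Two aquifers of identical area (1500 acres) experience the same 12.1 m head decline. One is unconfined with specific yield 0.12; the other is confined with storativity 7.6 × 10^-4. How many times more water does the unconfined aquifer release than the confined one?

ΔV_u / ΔV_c ≈ 158

A = 1500 acres = 6.07 × 10^6 m²
Unconfined: ΔV_u = Sy × A × Δh = 0.12 × 6.07 × 10^6 × 12.1 = 8.814 × 10^6 m³
Confined: ΔV_c = S × A × Δh = 7.6 × 10^-4 × 6.07 × 10^6 × 12.1 = 55820 m³
Ratio = ΔV_u / ΔV_c = Sy / S = 0.12 / 7.6 × 10^-4 = 157.9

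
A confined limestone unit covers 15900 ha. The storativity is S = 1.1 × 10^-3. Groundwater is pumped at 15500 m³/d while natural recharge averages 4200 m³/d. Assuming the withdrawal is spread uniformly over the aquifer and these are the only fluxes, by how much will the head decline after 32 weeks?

Δh ≈ 14.5 m

A = 15900 ha = 1.59 × 10^8 m²
Net abstraction = 15500 − 4200 = 11300 m³/d
t = 32 weeks = 224 d
ΔV = Q × t = 11300 m³/d × 224 d = 2.531 × 10^6 m³
Δh = ΔV / (S × A) = 2.531 × 10^6 / (0.0011 × 1.59 × 10^8) = 14.47 m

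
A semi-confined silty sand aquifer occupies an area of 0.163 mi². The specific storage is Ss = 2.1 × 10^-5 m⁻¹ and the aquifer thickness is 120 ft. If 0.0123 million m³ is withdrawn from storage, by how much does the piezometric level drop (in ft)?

Δh ≈ 124 ft

b = 120 ft = 36.58 m
S = Ss × b = 2.1 × 10^-5 m⁻¹ × 36.58 m = 7.681 × 10^-4
A = 0.163 mi² = 4.222 × 10^5 m²
ΔV = 0.0123 million m³ = 12300 m³
Δh = ΔV / (S × A) = 12300 m³ / (7.681 × 10^-4 × 4.222 × 10^5 m²) = 37.93 m
Δh = 37.93 m = 124.4 ft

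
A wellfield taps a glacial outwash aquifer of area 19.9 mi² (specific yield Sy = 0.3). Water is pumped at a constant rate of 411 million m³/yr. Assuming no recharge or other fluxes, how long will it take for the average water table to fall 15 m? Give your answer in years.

A = 19.9 mi² = 5.154 × 10^7 m²
ΔV = Sy × A × Δh = 0.3 × 5.154 × 10^7 × 15 = 2.319 × 10^8 m³
Q = 411 million m³/yr = 1.126 × 10^6 m³/d
t = ΔV / Q = 2.319 × 10^8 m³ / 1.126 × 10^6 m³/d = 206 d
t = 206 d ≈ 0.5643 years

t ≈ 0.564 years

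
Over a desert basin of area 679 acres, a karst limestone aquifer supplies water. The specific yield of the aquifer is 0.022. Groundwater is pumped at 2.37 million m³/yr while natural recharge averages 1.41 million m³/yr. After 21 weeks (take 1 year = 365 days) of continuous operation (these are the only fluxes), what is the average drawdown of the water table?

A = 679 acres = 2.748 × 10^6 m²
Net abstraction = 2.37 − 1.41 = 0.96 million m³/yr
Q_net = 0.96 million m³/yr = 2630 m³/d
t = 21 weeks = 147 d
ΔV = Q × t = 2630 m³/d × 147 d = 3.866 × 10^5 m³
Δh = ΔV / (Sy × A) = 3.866 × 10^5 / (0.022 × 2.748 × 10^6) = 6.396 m

Δh ≈ 6.4 m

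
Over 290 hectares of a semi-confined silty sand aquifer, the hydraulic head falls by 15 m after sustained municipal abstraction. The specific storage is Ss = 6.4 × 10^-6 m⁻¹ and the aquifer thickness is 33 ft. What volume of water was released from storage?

ΔV ≈ 2800 m³

b = 33 ft = 10.06 m
S = Ss × b = 6.4 × 10^-6 m⁻¹ × 10.06 m = 6.437 × 10^-5
A = 290 hectares = 2.9 × 10^6 m²
ΔV = S × A × Δh = 6.437 × 10^-5 × 2.9 × 10^6 m² × 15 m = 2800 m³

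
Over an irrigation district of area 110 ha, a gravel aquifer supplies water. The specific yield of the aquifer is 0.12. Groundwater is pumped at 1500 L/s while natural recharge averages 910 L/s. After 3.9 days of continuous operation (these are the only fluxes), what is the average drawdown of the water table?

Δh ≈ 1.51 m

A = 110 ha = 1.1 × 10^6 m²
Net abstraction = 1500 − 910 = 590 L/s
Q_net = 590 L/s = 50980 m³/d
ΔV = Q × t = 50980 m³/d × 3.9 d = 1.988 × 10^5 m³
Δh = ΔV / (Sy × A) = 1.988 × 10^5 / (0.12 × 1.1 × 10^6) = 1.506 m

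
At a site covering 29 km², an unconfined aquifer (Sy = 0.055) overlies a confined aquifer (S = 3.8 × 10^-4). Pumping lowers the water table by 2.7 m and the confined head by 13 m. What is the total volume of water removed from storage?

ΔV ≈ 4.45 × 10^6 m³

A = 29 km² = 2.9 × 10^7 m²
Unconfined: ΔV_u = Sy × A × Δh_u = 0.055 × 2.9 × 10^7 × 2.7 = 4.306 × 10^6 m³
Confined: ΔV_c = S × A × Δh_c = 3.8 × 10^-4 × 2.9 × 10^7 × 13 = 1.433 × 10^5 m³
Total ΔV = 4.306 × 10^6 + 1.433 × 10^5 = 4.45 × 10^6 m³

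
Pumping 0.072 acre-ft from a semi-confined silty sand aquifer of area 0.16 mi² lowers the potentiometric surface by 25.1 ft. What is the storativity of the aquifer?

A = 0.16 mi² = 4.144 × 10^5 m²
Δh = 25.1 ft = 7.65 m
ΔV = 0.072 acre-ft = 88.81 m³
S = ΔV / (A × Δh) = 88.81 m³ / (4.144 × 10^5 m² × 7.65 m) = 2.801 × 10^-5

S ≈ 2.8 × 10^-5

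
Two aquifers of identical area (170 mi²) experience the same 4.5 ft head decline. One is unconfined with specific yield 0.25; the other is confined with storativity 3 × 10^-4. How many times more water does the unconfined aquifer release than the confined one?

A = 170 mi² = 4.403 × 10^8 m²
Δh = 4.5 ft = 1.372 m
Unconfined: ΔV_u = Sy × A × Δh = 0.25 × 4.403 × 10^8 × 1.372 = 1.51 × 10^8 m³
Confined: ΔV_c = S × A × Δh = 3 × 10^-4 × 4.403 × 10^8 × 1.372 = 1.812 × 10^5 m³
Ratio = ΔV_u / ΔV_c = Sy / S = 0.25 / 3 × 10^-4 = 833.3

ΔV_u / ΔV_c ≈ 833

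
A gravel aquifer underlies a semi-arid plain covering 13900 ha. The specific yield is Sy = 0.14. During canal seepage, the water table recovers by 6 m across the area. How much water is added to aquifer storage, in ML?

ΔV ≈ 1.17 × 10^5 ML

A = 13900 ha = 1.39 × 10^8 m²
ΔV = Sy × A × Δh = 0.14 × 1.39 × 10^8 m² × 6 m = 1.168 × 10^8 m³
ΔV = 1.168 × 10^8 m³ = 1.168 × 10^5 ML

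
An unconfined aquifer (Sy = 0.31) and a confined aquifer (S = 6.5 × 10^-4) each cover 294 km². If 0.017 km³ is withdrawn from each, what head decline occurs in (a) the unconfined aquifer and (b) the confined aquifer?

Δh_u ≈ 0.187 m; Δh_c ≈ 89 m

A = 294 km² = 2.94 × 10^8 m²
ΔV = 0.017 km³ = 1.7 × 10^7 m³
Unconfined: Δh_u = ΔV/(Sy·A) = 1.7 × 10^7/(0.31 × 2.94 × 10^8) = 0.1865 m
Confined: Δh_c = ΔV/(S·A) = 1.7 × 10^7/(6.5 × 10^-4 × 2.94 × 10^8) = 88.96 m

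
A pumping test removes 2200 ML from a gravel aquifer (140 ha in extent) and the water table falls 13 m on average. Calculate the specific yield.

Sy ≈ 0.12

A = 140 ha = 1.4 × 10^6 m²
ΔV = 2200 ML = 2.2 × 10^6 m³
Sy = ΔV / (A × Δh) = 2.2 × 10^6 m³ / (1.4 × 10^6 m² × 13 m) = 0.1209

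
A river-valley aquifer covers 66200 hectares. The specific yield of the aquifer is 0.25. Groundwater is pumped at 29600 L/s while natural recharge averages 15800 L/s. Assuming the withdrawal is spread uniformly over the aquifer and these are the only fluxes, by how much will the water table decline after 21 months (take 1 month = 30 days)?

Δh ≈ 4.54 m

A = 66200 hectares = 6.62 × 10^8 m²
Net abstraction = 29600 − 15800 = 13800 L/s
Q_net = 13800 L/s = 1.192 × 10^6 m³/d
t = 21 months = 630 d
ΔV = Q × t = 1.192 × 10^6 m³/d × 630 d = 7.512 × 10^8 m³
Δh = ΔV / (Sy × A) = 7.512 × 10^8 / (0.25 × 6.62 × 10^8) = 4.539 m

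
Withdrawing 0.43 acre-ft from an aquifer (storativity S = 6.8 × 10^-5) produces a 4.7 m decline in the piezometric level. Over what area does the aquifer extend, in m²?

A ≈ 1.66 × 10^6 m²

ΔV = 0.43 acre-ft = 530.4 m³
A = ΔV / (S × Δh) = 530.4 / (6.8 × 10^-5 × 4.7) = 1.66 × 10^6 m²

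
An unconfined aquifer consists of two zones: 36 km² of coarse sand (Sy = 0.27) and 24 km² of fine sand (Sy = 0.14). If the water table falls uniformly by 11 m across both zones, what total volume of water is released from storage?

ΔV ≈ 1.44 × 10^8 m³

A₁ = 36 km² = 3.6 × 10^7 m²; A₂ = 24 km² = 2.4 × 10^7 m²
ΔV₁ = 0.27 × 3.6 × 10^7 × 11 = 1.069 × 10^8 m³
ΔV₂ = 0.14 × 2.4 × 10^7 × 11 = 3.696 × 10^7 m³
ΔV = ΔV₁ + ΔV₂ = 1.439 × 10^8 m³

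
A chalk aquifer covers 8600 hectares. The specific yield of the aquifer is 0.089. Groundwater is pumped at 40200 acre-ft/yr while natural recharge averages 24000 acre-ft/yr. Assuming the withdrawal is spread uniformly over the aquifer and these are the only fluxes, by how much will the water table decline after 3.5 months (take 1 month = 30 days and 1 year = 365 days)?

Δh ≈ 0.751 m

A = 8600 hectares = 8.6 × 10^7 m²
Net abstraction = 40200 − 24000 = 16200 acre-ft/yr
Q_net = 16200 acre-ft/yr = 54750 m³/d
t = 3.5 months = 105 d
ΔV = Q × t = 54750 m³/d × 105 d = 5.748 × 10^6 m³
Δh = ΔV / (Sy × A) = 5.748 × 10^6 / (0.089 × 8.6 × 10^7) = 0.751 m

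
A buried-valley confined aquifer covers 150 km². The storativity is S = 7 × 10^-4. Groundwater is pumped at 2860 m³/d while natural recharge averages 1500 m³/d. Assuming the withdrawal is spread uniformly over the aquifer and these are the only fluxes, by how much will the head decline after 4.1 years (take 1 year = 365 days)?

A = 150 km² = 1.5 × 10^8 m²
Net abstraction = 2860 − 1500 = 1360 m³/d
t = 4.1 years = 1496 d
ΔV = Q × t = 1360 m³/d × 1496 d = 2.035 × 10^6 m³
Δh = ΔV / (S × A) = 2.035 × 10^6 / (7 × 10^-4 × 1.5 × 10^8) = 19.38 m

Δh ≈ 19.4 m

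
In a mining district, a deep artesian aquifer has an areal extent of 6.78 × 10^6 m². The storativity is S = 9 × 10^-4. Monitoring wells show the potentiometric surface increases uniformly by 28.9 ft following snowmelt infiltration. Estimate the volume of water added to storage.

Δh = 28.9 ft = 8.809 m
ΔV = S × A × Δh = 9 × 10^-4 × 6.78 × 10^6 m² × 8.809 m = 53750 m³

ΔV ≈ 53800 m³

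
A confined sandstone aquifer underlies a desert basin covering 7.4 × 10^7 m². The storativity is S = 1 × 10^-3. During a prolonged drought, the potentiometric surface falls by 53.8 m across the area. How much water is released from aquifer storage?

ΔV ≈ 3.98 × 10^6 m³

ΔV = S × A × Δh = 0.001 × 7.4 × 10^7 m² × 53.8 m = 3.981 × 10^6 m³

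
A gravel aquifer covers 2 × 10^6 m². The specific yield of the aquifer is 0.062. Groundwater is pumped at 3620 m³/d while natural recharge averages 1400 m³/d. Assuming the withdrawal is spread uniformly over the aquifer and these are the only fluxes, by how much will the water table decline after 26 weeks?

Net abstraction = 3620 − 1400 = 2220 m³/d
t = 26 weeks = 182 d
ΔV = Q × t = 2220 m³/d × 182 d = 4.04 × 10^5 m³
Δh = ΔV / (Sy × A) = 4.04 × 10^5 / (0.062 × 2 × 10^6) = 3.258 m

Δh ≈ 3.26 m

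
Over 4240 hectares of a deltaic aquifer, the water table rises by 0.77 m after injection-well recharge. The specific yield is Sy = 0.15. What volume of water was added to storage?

A = 4240 hectares = 4.24 × 10^7 m²
ΔV = Sy × A × Δh = 0.15 × 4.24 × 10^7 m² × 0.77 m = 4.897 × 10^6 m³

ΔV ≈ 4.9 × 10^6 m³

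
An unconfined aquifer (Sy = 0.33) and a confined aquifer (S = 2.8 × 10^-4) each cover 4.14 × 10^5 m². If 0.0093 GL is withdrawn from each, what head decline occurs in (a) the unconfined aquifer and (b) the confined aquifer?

Δh_u ≈ 0.0681 m; Δh_c ≈ 80.2 m

ΔV = 0.0093 GL = 9300 m³
Unconfined: Δh_u = ΔV/(Sy·A) = 9300/(0.33 × 4.14 × 10^5) = 0.06807 m
Confined: Δh_c = ΔV/(S·A) = 9300/(2.8 × 10^-4 × 4.14 × 10^5) = 80.23 m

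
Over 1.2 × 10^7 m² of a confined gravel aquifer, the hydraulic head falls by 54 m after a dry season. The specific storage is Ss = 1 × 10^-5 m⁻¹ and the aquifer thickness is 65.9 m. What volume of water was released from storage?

ΔV ≈ 4.27 × 10^5 m³

S = Ss × b = 1 × 10^-5 m⁻¹ × 65.9 m = 6.59 × 10^-4
ΔV = S × A × Δh = 6.59 × 10^-4 × 1.2 × 10^7 m² × 54 m = 4.27 × 10^5 m³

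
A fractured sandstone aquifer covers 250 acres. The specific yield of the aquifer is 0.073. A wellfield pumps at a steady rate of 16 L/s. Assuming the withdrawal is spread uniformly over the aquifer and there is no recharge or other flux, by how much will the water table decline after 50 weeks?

Δh ≈ 6.55 m

A = 250 acres = 1.012 × 10^6 m²
Q = 16 L/s = 1382 m³/d
t = 50 weeks = 350 d
ΔV = Q × t = 1382 m³/d × 350 d = 4.838 × 10^5 m³
Δh = ΔV / (Sy × A) = 4.838 × 10^5 / (0.073 × 1.012 × 10^6) = 6.551 m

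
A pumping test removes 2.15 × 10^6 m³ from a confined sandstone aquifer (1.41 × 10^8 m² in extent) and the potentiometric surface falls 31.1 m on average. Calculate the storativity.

S ≈ 4.9 × 10^-4

S = ΔV / (A × Δh) = 2.15 × 10^6 m³ / (1.41 × 10^8 m² × 31.1 m) = 4.903 × 10^-4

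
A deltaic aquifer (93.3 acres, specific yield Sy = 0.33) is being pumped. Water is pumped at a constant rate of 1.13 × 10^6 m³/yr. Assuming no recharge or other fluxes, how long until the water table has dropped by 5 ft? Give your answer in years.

A = 93.3 acres = 3.776 × 10^5 m²
Δh = 5 ft = 1.524 m
ΔV = Sy × A × Δh = 0.33 × 3.776 × 10^5 × 1.524 = 1.899 × 10^5 m³
Q = 1.13 × 10^6 m³/yr = 3096 m³/d
t = ΔV / Q = 1.899 × 10^5 m³ / 3096 m³/d = 61.34 d
t = 61.34 d ≈ 0.168 years

t ≈ 0.168 years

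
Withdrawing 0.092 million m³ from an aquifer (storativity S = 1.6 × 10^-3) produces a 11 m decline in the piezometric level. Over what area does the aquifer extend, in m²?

ΔV = 0.092 million m³ = 92000 m³
A = ΔV / (S × Δh) = 92000 / (0.0016 × 11) = 5.227 × 10^6 m²

A ≈ 5.23 × 10^6 m²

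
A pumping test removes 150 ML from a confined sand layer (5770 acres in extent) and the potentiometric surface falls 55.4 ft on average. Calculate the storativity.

S ≈ 3.8 × 10^-4

A = 5770 acres = 2.335 × 10^7 m²
Δh = 55.4 ft = 16.89 m
ΔV = 150 ML = 1.5 × 10^5 m³
S = ΔV / (A × Δh) = 1.5 × 10^5 m³ / (2.335 × 10^7 m² × 16.89 m) = 3.804 × 10^-4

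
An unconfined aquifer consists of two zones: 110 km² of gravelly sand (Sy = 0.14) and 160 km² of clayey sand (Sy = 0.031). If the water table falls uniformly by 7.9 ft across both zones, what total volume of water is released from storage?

A₁ = 110 km² = 1.1 × 10^8 m²; A₂ = 160 km² = 1.6 × 10^8 m²
Δh = 7.9 ft = 2.408 m
ΔV₁ = 0.14 × 1.1 × 10^8 × 2.408 = 3.708 × 10^7 m³
ΔV₂ = 0.031 × 1.6 × 10^8 × 2.408 = 1.194 × 10^7 m³
ΔV = ΔV₁ + ΔV₂ = 4.903 × 10^7 m³

ΔV ≈ 4.9 × 10^7 m³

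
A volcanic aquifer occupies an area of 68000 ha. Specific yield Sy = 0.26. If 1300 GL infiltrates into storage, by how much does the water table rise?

A = 68000 ha = 6.8 × 10^8 m²
ΔV = 1300 GL = 1.3 × 10^9 m³
Δh = ΔV / (Sy × A) = 1.3 × 10^9 m³ / (0.26 × 6.8 × 10^8 m²) = 7.353 m

Δh ≈ 7.35 m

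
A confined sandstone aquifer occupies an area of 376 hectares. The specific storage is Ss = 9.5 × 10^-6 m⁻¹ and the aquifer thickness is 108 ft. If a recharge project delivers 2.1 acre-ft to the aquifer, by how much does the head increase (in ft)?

Δh ≈ 7.23 ft

b = 108 ft = 32.92 m
S = Ss × b = 9.5 × 10^-6 m⁻¹ × 32.92 m = 3.127 × 10^-4
A = 376 hectares = 3.76 × 10^6 m²
ΔV = 2.1 acre-ft = 2590 m³
Δh = ΔV / (S × A) = 2590 m³ / (3.127 × 10^-4 × 3.76 × 10^6 m²) = 2.203 m
Δh = 2.203 m = 7.227 ft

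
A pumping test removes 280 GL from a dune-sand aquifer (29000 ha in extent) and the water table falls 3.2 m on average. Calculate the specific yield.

A = 29000 ha = 2.9 × 10^8 m²
ΔV = 280 GL = 2.8 × 10^8 m³
Sy = ΔV / (A × Δh) = 2.8 × 10^8 m³ / (2.9 × 10^8 m² × 3.2 m) = 0.3017

Sy ≈ 0.3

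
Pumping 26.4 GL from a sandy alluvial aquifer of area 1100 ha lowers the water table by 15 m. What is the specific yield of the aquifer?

A = 1100 ha = 1.1 × 10^7 m²
ΔV = 26.4 GL = 2.64 × 10^7 m³
Sy = ΔV / (A × Δh) = 2.64 × 10^7 m³ / (1.1 × 10^7 m² × 15 m) = 0.16

Sy ≈ 0.16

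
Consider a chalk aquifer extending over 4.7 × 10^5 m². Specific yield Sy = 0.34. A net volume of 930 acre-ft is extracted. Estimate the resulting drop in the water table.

Δh ≈ 7.18 m

ΔV = 930 acre-ft = 1.147 × 10^6 m³
Δh = ΔV / (Sy × A) = 1.147 × 10^6 m³ / (0.34 × 4.7 × 10^5 m²) = 7.179 m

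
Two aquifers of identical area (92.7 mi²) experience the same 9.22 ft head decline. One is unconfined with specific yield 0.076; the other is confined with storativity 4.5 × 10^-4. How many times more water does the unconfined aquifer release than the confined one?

A = 92.7 mi² = 2.401 × 10^8 m²
Δh = 9.22 ft = 2.81 m
Unconfined: ΔV_u = Sy × A × Δh = 0.076 × 2.401 × 10^8 × 2.81 = 5.128 × 10^7 m³
Confined: ΔV_c = S × A × Δh = 4.5 × 10^-4 × 2.401 × 10^8 × 2.81 = 3.036 × 10^5 m³
Ratio = ΔV_u / ΔV_c = Sy / S = 0.076 / 4.5 × 10^-4 = 168.9

ΔV_u / ΔV_c ≈ 169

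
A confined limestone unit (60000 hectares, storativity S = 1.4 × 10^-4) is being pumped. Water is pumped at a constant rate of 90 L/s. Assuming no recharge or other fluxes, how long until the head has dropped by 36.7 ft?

A = 60000 hectares = 6 × 10^8 m²
Δh = 36.7 ft = 11.19 m
ΔV = S × A × Δh = 1.4 × 10^-4 × 6 × 10^8 × 11.19 = 9.396 × 10^5 m³
Q = 90 L/s = 7776 m³/d
t = ΔV / Q = 9.396 × 10^5 m³ / 7776 m³/d = 120.8 d

t ≈ 121 days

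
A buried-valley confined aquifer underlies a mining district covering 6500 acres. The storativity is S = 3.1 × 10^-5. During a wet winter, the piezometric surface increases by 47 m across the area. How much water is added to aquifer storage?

ΔV ≈ 38300 m³

A = 6500 acres = 2.63 × 10^7 m²
ΔV = S × A × Δh = 3.1 × 10^-5 × 2.63 × 10^7 m² × 47 m = 38330 m³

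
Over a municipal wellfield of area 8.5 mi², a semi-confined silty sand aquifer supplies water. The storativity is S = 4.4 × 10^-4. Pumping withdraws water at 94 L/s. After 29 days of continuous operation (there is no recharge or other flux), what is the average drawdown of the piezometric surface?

A = 8.5 mi² = 2.201 × 10^7 m²
Q = 94 L/s = 8122 m³/d
ΔV = Q × t = 8122 m³/d × 29 d = 2.355 × 10^5 m³
Δh = ΔV / (S × A) = 2.355 × 10^5 / (4.4 × 10^-4 × 2.201 × 10^7) = 24.31 m

Δh ≈ 24.3 m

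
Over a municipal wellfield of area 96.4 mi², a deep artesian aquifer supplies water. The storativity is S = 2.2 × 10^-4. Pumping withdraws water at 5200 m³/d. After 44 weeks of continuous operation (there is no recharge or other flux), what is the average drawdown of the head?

A = 96.4 mi² = 2.497 × 10^8 m²
t = 44 weeks = 308 d
ΔV = Q × t = 5200 m³/d × 308 d = 1.602 × 10^6 m³
Δh = ΔV / (S × A) = 1.602 × 10^6 / (2.2 × 10^-4 × 2.497 × 10^8) = 29.16 m

Δh ≈ 29.2 m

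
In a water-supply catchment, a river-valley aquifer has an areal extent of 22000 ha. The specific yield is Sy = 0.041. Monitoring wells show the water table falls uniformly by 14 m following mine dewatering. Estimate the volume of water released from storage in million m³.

ΔV ≈ 126 million m³

A = 22000 ha = 2.2 × 10^8 m²
ΔV = Sy × A × Δh = 0.041 × 2.2 × 10^8 m² × 14 m = 1.263 × 10^8 m³
ΔV = 1.263 × 10^8 m³ = 126.3 million m³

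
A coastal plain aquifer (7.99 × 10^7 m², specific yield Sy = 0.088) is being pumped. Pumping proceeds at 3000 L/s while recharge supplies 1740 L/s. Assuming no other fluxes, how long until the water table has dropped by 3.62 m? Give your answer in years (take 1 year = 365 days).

ΔV = Sy × A × Δh = 0.088 × 7.99 × 10^7 × 3.62 = 2.545 × 10^7 m³
Net withdrawal = 3000 − 1740 = 1260 L/s = 1.089 × 10^5 m³/d
t = ΔV / Q = 2.545 × 10^7 m³ / 1.089 × 10^5 m³/d = 233.8 d
t = 233.8 d ≈ 0.6406 years

t ≈ 0.641 years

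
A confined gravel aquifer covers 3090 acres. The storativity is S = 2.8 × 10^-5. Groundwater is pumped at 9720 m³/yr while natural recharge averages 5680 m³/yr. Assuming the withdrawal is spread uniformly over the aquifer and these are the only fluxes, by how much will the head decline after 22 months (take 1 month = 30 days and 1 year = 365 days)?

Δh ≈ 20.9 m

A = 3090 acres = 1.25 × 10^7 m²
Net abstraction = 9720 − 5680 = 4040 m³/yr
Q_net = 4040 m³/yr = 11.07 m³/d
t = 22 months = 660 d
ΔV = Q × t = 11.07 m³/d × 660 d = 7305 m³
Δh = ΔV / (S × A) = 7305 / (2.8 × 10^-5 × 1.25 × 10^7) = 20.86 m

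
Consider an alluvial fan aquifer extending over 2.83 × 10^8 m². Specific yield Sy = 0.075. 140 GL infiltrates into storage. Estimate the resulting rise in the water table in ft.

Δh ≈ 21.6 ft

ΔV = 140 GL = 1.4 × 10^8 m³
Δh = ΔV / (Sy × A) = 1.4 × 10^8 m³ / (0.075 × 2.83 × 10^8 m²) = 6.596 m
Δh = 6.596 m = 21.64 ft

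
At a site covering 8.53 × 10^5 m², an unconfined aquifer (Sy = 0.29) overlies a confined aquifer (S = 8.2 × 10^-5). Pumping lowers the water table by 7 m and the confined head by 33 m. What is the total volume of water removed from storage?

Unconfined: ΔV_u = Sy × A × Δh_u = 0.29 × 8.53 × 10^5 × 7 = 1.732 × 10^6 m³
Confined: ΔV_c = S × A × Δh_c = 8.2 × 10^-5 × 8.53 × 10^5 × 33 = 2308 m³
Total ΔV = 1.732 × 10^6 + 2308 = 1.734 × 10^6 m³

ΔV ≈ 1.73 × 10^6 m³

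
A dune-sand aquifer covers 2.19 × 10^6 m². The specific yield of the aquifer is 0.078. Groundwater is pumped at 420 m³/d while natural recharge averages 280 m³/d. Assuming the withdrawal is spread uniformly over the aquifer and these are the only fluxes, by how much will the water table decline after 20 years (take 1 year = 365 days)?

Δh ≈ 5.98 m

Net abstraction = 420 − 280 = 140 m³/d
t = 20 years = 7300 d
ΔV = Q × t = 140 m³/d × 7300 d = 1.022 × 10^6 m³
Δh = ΔV / (Sy × A) = 1.022 × 10^6 / (0.078 × 2.19 × 10^6) = 5.983 m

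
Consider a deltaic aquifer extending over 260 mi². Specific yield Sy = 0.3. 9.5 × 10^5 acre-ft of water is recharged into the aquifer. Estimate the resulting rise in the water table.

Δh ≈ 5.8 m

A = 260 mi² = 6.734 × 10^8 m²
ΔV = 9.5 × 10^5 acre-ft = 1.172 × 10^9 m³
Δh = ΔV / (Sy × A) = 1.172 × 10^9 m³ / (0.3 × 6.734 × 10^8 m²) = 5.8 m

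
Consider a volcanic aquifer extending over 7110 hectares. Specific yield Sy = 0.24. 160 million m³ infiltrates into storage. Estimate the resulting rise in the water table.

Δh ≈ 9.38 m

A = 7110 hectares = 7.11 × 10^7 m²
ΔV = 160 million m³ = 1.6 × 10^8 m³
Δh = ΔV / (Sy × A) = 1.6 × 10^8 m³ / (0.24 × 7.11 × 10^7 m²) = 9.376 m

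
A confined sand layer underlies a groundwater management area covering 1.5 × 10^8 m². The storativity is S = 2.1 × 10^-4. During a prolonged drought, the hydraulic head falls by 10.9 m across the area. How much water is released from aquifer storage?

ΔV = S × A × Δh = 2.1 × 10^-4 × 1.5 × 10^8 m² × 10.9 m = 3.433 × 10^5 m³

ΔV ≈ 3.43 × 10^5 m³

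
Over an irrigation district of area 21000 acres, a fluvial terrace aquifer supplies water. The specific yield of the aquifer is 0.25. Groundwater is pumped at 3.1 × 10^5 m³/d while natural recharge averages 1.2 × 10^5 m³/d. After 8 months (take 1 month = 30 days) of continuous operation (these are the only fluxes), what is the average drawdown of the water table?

Δh ≈ 2.15 m

A = 21000 acres = 8.498 × 10^7 m²
Net abstraction = 3.1 × 10^5 − 1.2 × 10^5 = 1.9 × 10^5 m³/d
t = 8 months = 240 d
ΔV = Q × t = 1.9 × 10^5 m³/d × 240 d = 4.56 × 10^7 m³
Δh = ΔV / (Sy × A) = 4.56 × 10^7 / (0.25 × 8.498 × 10^7) = 2.146 m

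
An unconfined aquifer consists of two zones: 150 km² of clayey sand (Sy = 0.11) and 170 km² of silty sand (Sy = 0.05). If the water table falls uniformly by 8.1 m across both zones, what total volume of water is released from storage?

ΔV ≈ 2.02 × 10^8 m³

A₁ = 150 km² = 1.5 × 10^8 m²; A₂ = 170 km² = 1.7 × 10^8 m²
ΔV₁ = 0.11 × 1.5 × 10^8 × 8.1 = 1.337 × 10^8 m³
ΔV₂ = 0.05 × 1.7 × 10^8 × 8.1 = 6.885 × 10^7 m³
ΔV = ΔV₁ + ΔV₂ = 2.025 × 10^8 m³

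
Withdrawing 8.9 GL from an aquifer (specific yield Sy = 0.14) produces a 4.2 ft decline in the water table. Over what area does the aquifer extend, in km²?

Δh = 4.2 ft = 1.28 m
ΔV = 8.9 GL = 8.9 × 10^6 m³
A = ΔV / (Sy × Δh) = 8.9 × 10^6 / (0.14 × 1.28) = 4.966 × 10^7 m²
A = 4.966 × 10^7 m² = 49.66 km²

A ≈ 49.7 km²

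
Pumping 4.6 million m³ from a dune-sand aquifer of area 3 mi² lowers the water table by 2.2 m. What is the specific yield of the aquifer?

Sy ≈ 0.27

A = 3 mi² = 7.77 × 10^6 m²
ΔV = 4.6 million m³ = 4.6 × 10^6 m³
Sy = ΔV / (A × Δh) = 4.6 × 10^6 m³ / (7.77 × 10^6 m² × 2.2 m) = 0.2691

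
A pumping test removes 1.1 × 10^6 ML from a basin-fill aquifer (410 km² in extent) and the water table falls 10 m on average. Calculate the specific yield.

A = 410 km² = 4.1 × 10^8 m²
ΔV = 1.1 × 10^6 ML = 1.1 × 10^9 m³
Sy = ΔV / (A × Δh) = 1.1 × 10^9 m³ / (4.1 × 10^8 m² × 10 m) = 0.2683

Sy ≈ 0.27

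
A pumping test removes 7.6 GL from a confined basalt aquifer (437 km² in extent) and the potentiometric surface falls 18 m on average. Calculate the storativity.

S ≈ 9.7 × 10^-4

A = 437 km² = 4.37 × 10^8 m²
ΔV = 7.6 GL = 7.6 × 10^6 m³
S = ΔV / (A × Δh) = 7.6 × 10^6 m³ / (4.37 × 10^8 m² × 18 m) = 9.662 × 10^-4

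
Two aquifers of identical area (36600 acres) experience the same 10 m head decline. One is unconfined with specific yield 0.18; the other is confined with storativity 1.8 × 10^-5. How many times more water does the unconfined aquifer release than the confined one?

A = 36600 acres = 1.481 × 10^8 m²
Unconfined: ΔV_u = Sy × A × Δh = 0.18 × 1.481 × 10^8 × 10 = 2.666 × 10^8 m³
Confined: ΔV_c = S × A × Δh = 1.8 × 10^-5 × 1.481 × 10^8 × 10 = 26660 m³
Ratio = ΔV_u / ΔV_c = Sy / S = 0.18 / 1.8 × 10^-5 = 10000

ΔV_u / ΔV_c ≈ 10000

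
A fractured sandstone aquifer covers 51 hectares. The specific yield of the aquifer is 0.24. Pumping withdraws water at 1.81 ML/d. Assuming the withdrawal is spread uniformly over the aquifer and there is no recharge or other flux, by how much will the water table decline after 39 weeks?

Δh ≈ 4.04 m

A = 51 hectares = 5.1 × 10^5 m²
Q = 1.81 ML/d = 1810 m³/d
t = 39 weeks = 273 d
ΔV = Q × t = 1810 m³/d × 273 d = 4.941 × 10^5 m³
Δh = ΔV / (Sy × A) = 4.941 × 10^5 / (0.24 × 5.1 × 10^5) = 4.037 m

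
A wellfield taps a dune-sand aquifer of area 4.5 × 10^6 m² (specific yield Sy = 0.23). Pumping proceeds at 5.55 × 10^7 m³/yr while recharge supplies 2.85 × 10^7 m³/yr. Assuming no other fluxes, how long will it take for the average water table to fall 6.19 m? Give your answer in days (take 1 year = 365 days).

t ≈ 86.6 days

ΔV = Sy × A × Δh = 0.23 × 4.5 × 10^6 × 6.19 = 6.407 × 10^6 m³
Net withdrawal = 5.55 × 10^7 − 2.85 × 10^7 = 2.7 × 10^7 m³/yr = 73970 m³/d
t = ΔV / Q = 6.407 × 10^6 m³ / 73970 m³/d = 86.61 d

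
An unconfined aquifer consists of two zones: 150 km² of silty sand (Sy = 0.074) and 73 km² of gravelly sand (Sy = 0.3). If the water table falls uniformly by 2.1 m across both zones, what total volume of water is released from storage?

A₁ = 150 km² = 1.5 × 10^8 m²; A₂ = 73 km² = 7.3 × 10^7 m²
ΔV₁ = 0.074 × 1.5 × 10^8 × 2.1 = 2.331 × 10^7 m³
ΔV₂ = 0.3 × 7.3 × 10^7 × 2.1 = 4.599 × 10^7 m³
ΔV = ΔV₁ + ΔV₂ = 6.93 × 10^7 m³

ΔV ≈ 6.93 × 10^7 m³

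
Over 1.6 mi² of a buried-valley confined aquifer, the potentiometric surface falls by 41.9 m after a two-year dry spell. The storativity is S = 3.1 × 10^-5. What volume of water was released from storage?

A = 1.6 mi² = 4.144 × 10^6 m²
ΔV = S × A × Δh = 3.1 × 10^-5 × 4.144 × 10^6 m² × 41.9 m = 5383 m³

ΔV ≈ 5380 m³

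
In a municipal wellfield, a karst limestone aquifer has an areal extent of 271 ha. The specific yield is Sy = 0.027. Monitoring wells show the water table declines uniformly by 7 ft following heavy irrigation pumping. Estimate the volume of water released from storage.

A = 271 ha = 2.71 × 10^6 m²
Δh = 7 ft = 2.134 m
ΔV = Sy × A × Δh = 0.027 × 2.71 × 10^6 m² × 2.134 m = 1.561 × 10^5 m³

ΔV ≈ 1.56 × 10^5 m³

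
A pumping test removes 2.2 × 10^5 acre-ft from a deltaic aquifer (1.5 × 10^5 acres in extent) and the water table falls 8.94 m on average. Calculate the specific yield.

A = 1.5 × 10^5 acres = 6.07 × 10^8 m²
ΔV = 2.2 × 10^5 acre-ft = 2.714 × 10^8 m³
Sy = ΔV / (A × Δh) = 2.714 × 10^8 m³ / (6.07 × 10^8 m² × 8.94 m) = 0.05

Sy ≈ 0.05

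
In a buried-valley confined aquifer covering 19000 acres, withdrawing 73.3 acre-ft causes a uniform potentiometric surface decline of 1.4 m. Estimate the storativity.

S ≈ 8.4 × 10^-4

A = 19000 acres = 7.689 × 10^7 m²
ΔV = 73.3 acre-ft = 90410 m³
S = ΔV / (A × Δh) = 90410 m³ / (7.689 × 10^7 m² × 1.4 m) = 8.399 × 10^-4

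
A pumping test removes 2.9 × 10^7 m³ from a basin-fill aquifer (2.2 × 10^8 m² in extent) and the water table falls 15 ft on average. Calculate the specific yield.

Δh = 15 ft = 4.572 m
Sy = ΔV / (A × Δh) = 2.9 × 10^7 m³ / (2.2 × 10^8 m² × 4.572 m) = 0.02883

Sy ≈ 0.029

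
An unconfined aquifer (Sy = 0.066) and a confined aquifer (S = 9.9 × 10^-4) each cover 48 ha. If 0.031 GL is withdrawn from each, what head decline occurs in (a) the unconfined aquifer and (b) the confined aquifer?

Δh_u ≈ 0.979 m; Δh_c ≈ 65.2 m

A = 48 ha = 4.8 × 10^5 m²
ΔV = 0.031 GL = 31000 m³
Unconfined: Δh_u = ΔV/(Sy·A) = 31000/(0.066 × 4.8 × 10^5) = 0.9785 m
Confined: Δh_c = ΔV/(S·A) = 31000/(9.9 × 10^-4 × 4.8 × 10^5) = 65.24 m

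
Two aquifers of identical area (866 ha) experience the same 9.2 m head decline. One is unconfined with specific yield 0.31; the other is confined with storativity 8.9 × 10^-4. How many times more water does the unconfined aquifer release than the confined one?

ΔV_u / ΔV_c ≈ 348

A = 866 ha = 8.66 × 10^6 m²
Unconfined: ΔV_u = Sy × A × Δh = 0.31 × 8.66 × 10^6 × 9.2 = 2.47 × 10^7 m³
Confined: ΔV_c = S × A × Δh = 8.9 × 10^-4 × 8.66 × 10^6 × 9.2 = 70910 m³
Ratio = ΔV_u / ΔV_c = Sy / S = 0.31 / 8.9 × 10^-4 = 348.3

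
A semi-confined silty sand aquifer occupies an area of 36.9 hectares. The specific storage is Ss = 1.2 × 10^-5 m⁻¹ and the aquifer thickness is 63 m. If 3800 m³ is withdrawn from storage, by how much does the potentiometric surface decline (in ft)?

S = Ss × b = 1.2 × 10^-5 m⁻¹ × 63 m = 7.56 × 10^-4
A = 36.9 hectares = 3.69 × 10^5 m²
Δh = ΔV / (S × A) = 3800 m³ / (7.56 × 10^-4 × 3.69 × 10^5 m²) = 13.62 m
Δh = 13.62 m = 44.69 ft

Δh ≈ 44.7 ft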